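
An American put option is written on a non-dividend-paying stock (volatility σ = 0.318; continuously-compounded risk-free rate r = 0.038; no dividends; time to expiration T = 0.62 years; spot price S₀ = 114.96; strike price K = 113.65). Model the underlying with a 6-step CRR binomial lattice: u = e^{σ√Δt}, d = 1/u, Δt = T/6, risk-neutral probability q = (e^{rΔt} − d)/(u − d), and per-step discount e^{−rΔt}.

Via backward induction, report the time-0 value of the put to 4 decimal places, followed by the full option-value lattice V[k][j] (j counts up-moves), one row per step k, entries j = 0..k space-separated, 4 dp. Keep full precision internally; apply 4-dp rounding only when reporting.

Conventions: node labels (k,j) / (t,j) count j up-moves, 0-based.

Δt=0.10333  u=1.10763  d=0.90283  q=0.49368  discount=0.99608
step 6 (expiry): payoffs max(K−S,0) = 51.3944 37.2721 19.9462 0.0000 0.0000 0.0000 0.0000
k=5: (k=5,j=0): S=68.9561, K−S=44.6939, hold=44.2485 ⇒ V=44.6939 exercise | (k=5,j=1): S=84.5985, K−S=29.0515, hold=28.6061 ⇒ V=29.0515 exercise | (k=5,j=2): S=103.7892, K−S=9.8608, hold=10.0596 ⇒ V=10.0596 continue | (k=5,j=3): S=127.3332, K−S=0.0000, hold=0.0000 ⇒ V=0.0000 continue | (k=5,j=4): S=156.2180, K−S=0.0000, hold=0.0000 ⇒ V=0.0000 continue | (k=5,j=5): S=191.6552, K−S=0.0000, hold=0.0000 ⇒ V=0.0000 continue
k=4: (k=4,j=0): S=76.3779, K−S=37.2721, hold=36.8267 ⇒ V=37.2721 exercise | (k=4,j=1): S=93.7038, K−S=19.9462, hold=19.5986 ⇒ V=19.9462 exercise | (k=4,j=2): S=114.9600, K−S=0.0000, hold=5.0735 ⇒ V=5.0735 continue | (k=4,j=3): S=141.0380, K−S=0.0000, hold=0.0000 ⇒ V=0.0000 continue | (k=4,j=4): S=173.0317, K−S=0.0000, hold=0.0000 ⇒ V=0.0000 continue
k=3: (k=3,j=0): S=84.5985, K−S=29.0515, hold=28.6061 ⇒ V=29.0515 exercise | (k=3,j=1): S=103.7892, K−S=9.8608, hold=12.5545 ⇒ V=12.5545 continue | (k=3,j=2): S=127.3332, K−S=0.0000, hold=2.5587 ⇒ V=2.5587 continue | (k=3,j=3): S=156.2180, K−S=0.0000, hold=0.0000 ⇒ V=0.0000 continue
k=2: (k=2,j=0): S=93.7038, K−S=19.9462, hold=20.8254 ⇒ V=20.8254 continue | (k=2,j=1): S=114.9600, K−S=0.0000, hold=7.5899 ⇒ V=7.5899 continue | (k=2,j=2): S=141.0380, K−S=0.0000, hold=1.2905 ⇒ V=1.2905 continue
k=1: (k=1,j=0): S=103.7892, K−S=9.8608, hold=14.2353 ⇒ V=14.2353 continue | (k=1,j=1): S=127.3332, K−S=0.0000, hold=4.4625 ⇒ V=4.4625 continue
k=0: (k=0,j=0): S=114.9600, K−S=0.0000, hold=9.3738 ⇒ V=9.3738 continue

price = 9.3738
tree:
9.3738
14.2353 4.4625
20.8254 7.5899 1.2905
29.0515 12.5545 2.5587 0.0000
37.2721 19.9462 5.0735 0.0000 0.0000
44.6939 29.0515 10.0596 0.0000 0.0000 0.0000
51.3944 37.2721 19.9462 0.0000 0.0000 0.0000 0.0000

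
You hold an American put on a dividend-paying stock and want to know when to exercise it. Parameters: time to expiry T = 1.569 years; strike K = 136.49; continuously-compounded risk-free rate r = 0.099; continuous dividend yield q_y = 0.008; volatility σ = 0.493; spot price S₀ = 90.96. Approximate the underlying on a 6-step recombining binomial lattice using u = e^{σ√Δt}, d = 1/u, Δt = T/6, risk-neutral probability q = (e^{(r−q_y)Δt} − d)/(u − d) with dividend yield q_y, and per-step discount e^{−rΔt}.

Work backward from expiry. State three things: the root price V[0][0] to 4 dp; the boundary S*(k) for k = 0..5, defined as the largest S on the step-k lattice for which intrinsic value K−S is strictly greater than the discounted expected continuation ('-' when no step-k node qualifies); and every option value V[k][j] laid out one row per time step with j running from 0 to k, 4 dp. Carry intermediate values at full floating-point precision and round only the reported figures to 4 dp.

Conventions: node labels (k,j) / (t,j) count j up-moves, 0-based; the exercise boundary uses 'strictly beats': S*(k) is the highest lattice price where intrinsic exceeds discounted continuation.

price = 47.8299
boundary = - 70.6907 54.9382 70.6907 90.9600 70.6907
tree:
47.8299
65.7993 31.3044
81.5518 46.4072 16.9337
93.7941 65.7993 28.2914 5.7689
103.3084 81.5518 45.5300 11.4858 0.0000
110.7025 93.7941 65.7993 22.8680 0.0000 0.0000
116.4489 103.3084 81.5518 45.5300 0.0000 0.0000 0.0000

Δt=0.26150, u=1.28673, d=0.77716, q=0.48456, disc=e^(-rΔt)=0.97444
k=6 terminal: V=max(K-S,0) → 116.4489 103.3084 81.5518 45.5300 0.0000 0.0000 0.0000
k=5: j=0 S=25.7875 intr=110.7025 cont=107.2682 V=110.7025[EX]; j=1 S=42.6959 intr=93.7941 cont=90.3952 V=93.7941[EX]; j=2 S=70.6907 intr=65.7993 cont=62.4589 V=65.7993[EX]; j=3 S=117.0412 intr=19.4488 cont=22.8680 V=22.8680[hold]; j=4 S=193.7826 intr=0.0000 cont=0.0000 V=0.0000[hold]; j=5 S=320.8420 intr=0.0000 cont=0.0000 V=0.0000[hold]  S*(5)=70.6907
k=4: j=0 S=33.1816 intr=103.3084 cont=99.8895 V=103.3084[EX]; j=1 S=54.9382 intr=81.5518 cont=78.1785 V=81.5518[EX]; j=2 S=90.9600 intr=45.5300 cont=43.8464 V=45.5300[EX]; j=3 S=150.6006 intr=0.0000 cont=11.4858 V=11.4858[hold]; j=4 S=249.3463 intr=0.0000 cont=0.0000 V=0.0000[hold]  S*(4)=90.9600
k=3: j=0 S=42.6959 intr=93.7941 cont=90.3952 V=93.7941[EX]; j=1 S=70.6907 intr=65.7993 cont=62.4589 V=65.7993[EX]; j=2 S=117.0412 intr=19.4488 cont=28.2914 V=28.2914[hold]; j=3 S=193.7826 intr=0.0000 cont=5.7689 V=5.7689[hold]  S*(3)=70.6907
k=2: j=0 S=54.9382 intr=81.5518 cont=78.1785 V=81.5518[EX]; j=1 S=90.9600 intr=45.5300 cont=46.4072 V=46.4072[hold]; j=2 S=150.6006 intr=0.0000 cont=16.9337 V=16.9337[hold]  S*(2)=54.9382
k=1: j=0 S=70.6907 intr=65.7993 cont=62.8730 V=65.7993[EX]; j=1 S=117.0412 intr=19.4488 cont=31.3044 V=31.3044[hold]  S*(1)=70.6907
k=0: j=0 S=90.9600 intr=45.5300 cont=47.8299 V=47.8299[hold]  S*(0)=-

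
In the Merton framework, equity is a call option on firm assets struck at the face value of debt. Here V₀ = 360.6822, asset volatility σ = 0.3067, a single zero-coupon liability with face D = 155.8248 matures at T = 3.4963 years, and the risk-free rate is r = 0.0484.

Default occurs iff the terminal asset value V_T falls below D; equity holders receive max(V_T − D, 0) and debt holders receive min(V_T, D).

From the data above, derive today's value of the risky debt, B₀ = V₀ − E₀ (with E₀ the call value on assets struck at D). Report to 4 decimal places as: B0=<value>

B0=129.6488

Apply the equity-as-call identities (strike 155.8248, horizon 3.4963 years):
d₁ = [ln(V₀/D) + (r + σ²/2)T] / (σ√T)
   = [ln(360.6822/155.8248) + (0.0484 + 0.5·0.3067²)·3.4963] / (0.3067·√3.4963)
   = [0.839265 + 0.333660] / 0.573480 = 2.045278
d₂ = d₁ − σ√T = 2.045278 − 0.573480 = 1.471798
N(d₁) = 0.979586,  N(d₂) = 0.929462,  e^(−rT) = 0.844322
E₀ = V₀·N(d₁) − D·e^(−rT)·N(d₂)
   = 360.6822·0.979586 − 155.8248·0.844322·0.929462 = 231.033356
B₀ = V₀ − E₀ = 360.6822 − 231.033356 = 129.648844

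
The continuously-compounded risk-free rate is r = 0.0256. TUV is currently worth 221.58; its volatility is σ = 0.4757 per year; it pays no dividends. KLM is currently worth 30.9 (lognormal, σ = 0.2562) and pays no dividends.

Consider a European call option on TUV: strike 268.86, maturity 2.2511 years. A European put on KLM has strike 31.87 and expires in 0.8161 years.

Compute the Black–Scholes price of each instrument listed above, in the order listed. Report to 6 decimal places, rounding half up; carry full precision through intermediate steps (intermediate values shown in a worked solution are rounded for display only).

[TUV call K=268.86]
σ√T = 0.4757·√2.2511 = 0.713724
d₁ = (ln(S/K) + (r+σ²/2)T) / (σ√T) = (ln(221.58/268.86) + (0.0256+0.4757²/2)·2.2511) / 0.713724 = (-0.193407 + 0.312329) / 0.713724 = 0.166622
d₂ = d₁ − σ√T = 0.166622 − 0.713724 = -0.547102
e^{−rT} = 0.944001
N(d₁) = 0.566166,  N(d₂) = 0.292154
price = S·N(d₁) − K·e^{−rT}·N(d₂) = 125.451136 − 74.149943 = 51.301193
[KLM put K=31.87]
σ√T = 0.2562·√0.8161 = 0.231447
d₁ = (ln(S/K) + (r+σ²/2)T) / (σ√T) = (ln(30.9/31.87) + (0.0256+0.2562²/2)·0.8161) / 0.231447 = (-0.030909 + 0.047676) / 0.231447 = 0.072444
d₂ = d₁ − σ√T = 0.072444 − 0.231447 = -0.159002
e^{−rT} = 0.979325
N(−d₁) = 0.471124,  N(−d₂) = 0.563166
price = K·e^{−rT}·N(−d₂) − S·N(−d₁) = 17.577031 − 14.557737 = 3.019294

price(TUV call K=268.86) = 51.301193
price(KLM put K=31.87) = 3.019294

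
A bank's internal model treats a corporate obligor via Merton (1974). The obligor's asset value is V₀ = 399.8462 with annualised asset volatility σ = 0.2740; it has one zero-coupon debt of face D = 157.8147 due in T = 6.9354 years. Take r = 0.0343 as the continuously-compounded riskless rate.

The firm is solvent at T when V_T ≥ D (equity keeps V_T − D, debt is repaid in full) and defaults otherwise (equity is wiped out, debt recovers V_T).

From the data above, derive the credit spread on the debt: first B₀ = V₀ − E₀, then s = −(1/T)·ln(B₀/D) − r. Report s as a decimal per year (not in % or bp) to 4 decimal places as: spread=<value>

spread=0.0040

Equity is a call on the firm's assets struck at D = 157.8147:
d₁ = [ln(V₀/D) + (r + σ²/2)T] / (σ√T)
   = [ln(399.8462/157.8147) + (0.0343 + 0.5·0.2740²)·6.9354] / (0.2740·√6.9354)
   = [0.929658 + 0.498225] / 0.721583 = 1.978821
d₂ = d₁ − σ√T = 1.978821 − 0.721583 = 1.257238
N(d₁) = 0.976082,  N(d₂) = 0.895666,  e^(−rT) = 0.788294
E₀ = V₀·N(d₁) − D·e^(−rT)·N(d₂)
   = 399.8462·0.976082 − 157.8147·0.788294·0.895666 = 278.857846
B₀ = V₀ − E₀ = 399.8462 − 278.857846 = 120.988354
spread = −(1/T)·ln(B₀/D) − r = −(1/6.9354)·ln(120.988354/157.8147) − 0.0343 = 0.00401463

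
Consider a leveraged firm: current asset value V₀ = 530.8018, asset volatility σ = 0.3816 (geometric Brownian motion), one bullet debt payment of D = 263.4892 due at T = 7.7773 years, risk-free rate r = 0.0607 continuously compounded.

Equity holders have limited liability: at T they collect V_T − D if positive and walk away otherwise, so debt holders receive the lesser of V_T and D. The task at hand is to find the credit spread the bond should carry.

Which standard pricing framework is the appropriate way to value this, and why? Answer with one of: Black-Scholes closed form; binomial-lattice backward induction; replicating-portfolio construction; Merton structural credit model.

framework: Merton structural credit model

Key observation: the question is about default risk generated by asset-value dynamics against a debt face of 263.4892 — the structural framework prices exactly that.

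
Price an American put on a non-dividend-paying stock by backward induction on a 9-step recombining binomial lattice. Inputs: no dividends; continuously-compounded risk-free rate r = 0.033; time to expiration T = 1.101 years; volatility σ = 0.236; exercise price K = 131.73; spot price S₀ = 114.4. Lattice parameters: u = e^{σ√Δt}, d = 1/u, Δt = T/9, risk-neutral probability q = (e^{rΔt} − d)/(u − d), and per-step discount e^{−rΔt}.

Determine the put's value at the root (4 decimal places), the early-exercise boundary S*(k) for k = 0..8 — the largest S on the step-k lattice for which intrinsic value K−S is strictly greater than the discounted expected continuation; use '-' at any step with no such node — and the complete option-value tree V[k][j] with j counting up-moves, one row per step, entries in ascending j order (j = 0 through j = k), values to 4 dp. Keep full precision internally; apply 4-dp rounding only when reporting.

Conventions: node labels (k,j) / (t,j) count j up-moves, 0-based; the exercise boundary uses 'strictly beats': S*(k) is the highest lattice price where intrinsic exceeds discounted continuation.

price = 20.6078
boundary = - - 96.9905 89.3061 96.9905 105.3362 96.9905 105.3362 114.4000
tree:
20.6078
27.1500 14.3310
34.7395 19.8945 8.9677
42.4239 26.7518 13.3017 4.7720
49.4995 34.7395 19.1010 7.6977 1.9293
56.0146 42.4239 26.3938 12.0731 3.4510 0.4464
62.0134 49.4995 34.7395 18.2715 6.0664 0.9033 0.0000
67.5370 56.0146 42.4239 26.3938 10.4200 1.8280 0.0000 0.0000
72.6229 62.0134 49.4995 34.7395 17.3300 3.6994 0.0000 0.0000 0.0000
77.3059 67.5370 56.0146 42.4239 26.3938 7.4863 0.0000 0.0000 0.0000 0.0000

Δt=0.12233  u=1.08605  d=0.92077  q=0.50385  discount=0.99597
step 9 (expiry): payoffs max(K−S,0) = 77.3059 67.5370 56.0146 42.4239 26.3938 7.4863 0.0000 0.0000 0.0000 0.0000
step 8: (k=8,j=0): S=59.1071, K−S=72.6229, hold=72.0922 ⇒ V=72.6229 exercise | (k=8,j=1): S=69.7166, K−S=62.0134, hold=61.4827 ⇒ V=62.0134 exercise | (k=8,j=2): S=82.2305, K−S=49.4995, hold=48.9688 ⇒ V=49.4995 exercise | (k=8,j=3): S=96.9905, K−S=34.7395, hold=34.2087 ⇒ V=34.7395 exercise | (k=8,j=4): S=114.4000, K−S=17.3300, hold=16.7993 ⇒ V=17.3300 exercise | (k=8,j=5): S=134.9344, K−S=0.0000, hold=3.6994 ⇒ V=3.6994 continue | (k=8,j=6): S=159.1546, K−S=0.0000, hold=0.0000 ⇒ V=0.0000 continue | (k=8,j=7): S=187.7223, K−S=0.0000, hold=0.0000 ⇒ V=0.0000 continue | (k=8,j=8): S=221.4178, K−S=0.0000, hold=0.0000 ⇒ V=0.0000 continue  boundary S*=114.4000
step 7: (k=7,j=0): S=64.1930, K−S=67.5370, hold=67.0063 ⇒ V=67.5370 exercise | (k=7,j=1): S=75.7154, K−S=56.0146, hold=55.4838 ⇒ V=56.0146 exercise | (k=7,j=2): S=89.3061, K−S=42.4239, hold=41.8932 ⇒ V=42.4239 exercise | (k=7,j=3): S=105.3362, K−S=26.3938, hold=25.8631 ⇒ V=26.3938 exercise | (k=7,j=4): S=124.2437, K−S=7.4863, hold=10.4200 ⇒ V=10.4200 continue | (k=7,j=5): S=146.5450, K−S=0.0000, hold=1.8280 ⇒ V=1.8280 continue | (k=7,j=6): S=172.8493, K−S=0.0000, hold=0.0000 ⇒ V=0.0000 continue | (k=7,j=7): S=203.8751, K−S=0.0000, hold=0.0000 ⇒ V=0.0000 continue  boundary S*=105.3362
step 6: (k=6,j=0): S=69.7166, K−S=62.0134, hold=61.4827 ⇒ V=62.0134 exercise | (k=6,j=1): S=82.2305, K−S=49.4995, hold=48.9688 ⇒ V=49.4995 exercise | (k=6,j=2): S=96.9905, K−S=34.7395, hold=34.2087 ⇒ V=34.7395 exercise | (k=6,j=3): S=114.4000, K−S=17.3300, hold=18.2715 ⇒ V=18.2715 continue | (k=6,j=4): S=134.9344, K−S=0.0000, hold=6.0664 ⇒ V=6.0664 continue | (k=6,j=5): S=159.1546, K−S=0.0000, hold=0.9033 ⇒ V=0.9033 continue | (k=6,j=6): S=187.7223, K−S=0.0000, hold=0.0000 ⇒ V=0.0000 continue  boundary S*=96.9905
step 5: (k=5,j=0): S=75.7154, K−S=56.0146, hold=55.4838 ⇒ V=56.0146 exercise | (k=5,j=1): S=89.3061, K−S=42.4239, hold=41.8932 ⇒ V=42.4239 exercise | (k=5,j=2): S=105.3362, K−S=26.3938, hold=26.3355 ⇒ V=26.3938 exercise | (k=5,j=3): S=124.2437, K−S=7.4863, hold=12.0731 ⇒ V=12.0731 continue | (k=5,j=4): S=146.5450, K−S=0.0000, hold=3.4510 ⇒ V=3.4510 continue | (k=5,j=5): S=172.8493, K−S=0.0000, hold=0.4464 ⇒ V=0.4464 continue  boundary S*=105.3362
step 4: (k=4,j=0): S=82.2305, K−S=49.4995, hold=48.9688 ⇒ V=49.4995 exercise | (k=4,j=1): S=96.9905, K−S=34.7395, hold=34.2087 ⇒ V=34.7395 exercise | (k=4,j=2): S=114.4000, K−S=17.3300, hold=19.1010 ⇒ V=19.1010 continue | (k=4,j=3): S=134.9344, K−S=0.0000, hold=7.6977 ⇒ V=7.6977 continue | (k=4,j=4): S=159.1546, K−S=0.0000, hold=1.9293 ⇒ V=1.9293 continue  boundary S*=96.9905
step 3: (k=3,j=0): S=89.3061, K−S=42.4239, hold=41.8932 ⇒ V=42.4239 exercise | (k=3,j=1): S=105.3362, K−S=26.3938, hold=26.7518 ⇒ V=26.7518 continue | (k=3,j=2): S=124.2437, K−S=7.4863, hold=13.3017 ⇒ V=13.3017 continue | (k=3,j=3): S=146.5450, K−S=0.0000, hold=4.7720 ⇒ V=4.7720 continue  boundary S*=89.3061
step 2: (k=2,j=0): S=96.9905, K−S=34.7395, hold=34.3884 ⇒ V=34.7395 exercise | (k=2,j=1): S=114.4000, K−S=17.3300, hold=19.8945 ⇒ V=19.8945 continue | (k=2,j=2): S=134.9344, K−S=0.0000, hold=8.9677 ⇒ V=8.9677 continue  boundary S*=96.9905
step 1: (k=1,j=0): S=105.3362, K−S=26.3938, hold=27.1500 ⇒ V=27.1500 continue | (k=1,j=1): S=124.2437, K−S=7.4863, hold=14.3310 ⇒ V=14.3310 continue  boundary S*=-
step 0: (k=0,j=0): S=114.4000, K−S=17.3300, hold=20.6078 ⇒ V=20.6078 continue  boundary S*=-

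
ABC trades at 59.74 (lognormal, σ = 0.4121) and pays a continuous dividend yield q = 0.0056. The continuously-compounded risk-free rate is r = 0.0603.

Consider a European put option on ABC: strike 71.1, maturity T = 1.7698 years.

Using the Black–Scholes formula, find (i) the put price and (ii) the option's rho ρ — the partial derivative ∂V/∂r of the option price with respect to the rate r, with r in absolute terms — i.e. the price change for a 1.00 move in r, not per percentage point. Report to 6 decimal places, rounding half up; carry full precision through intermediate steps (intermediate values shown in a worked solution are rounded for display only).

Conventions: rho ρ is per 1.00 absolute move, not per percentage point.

price = 15.794725
ρ = -74.751327

σ√T = 0.4121·√1.7698 = 0.548232
d₁ = (ln(S/K) + (r−q+σ²/2)T) / (σ√T) = (ln(59.74/71.1) + (0.0603−0.0056+0.4121²/2)·1.7698) / 0.548232 = (-0.174086 + 0.247087) / 0.548232 = 0.133159
d₂ = d₁ − σ√T = 0.133159 − 0.548232 = -0.415074
e^{−rT} = 0.898778
e^{−qT} = 0.990138
N(−d₁) = 0.447034,  N(−d₂) = 0.660956
Put price V = K·e^{−rT}·N(−d₂) − S·e^{−qT}·N(−d₁) = 42.237161 − 26.442436 = 15.794725
ρ = −K·T·e^{−rT}·N(−d₂) = -74.751327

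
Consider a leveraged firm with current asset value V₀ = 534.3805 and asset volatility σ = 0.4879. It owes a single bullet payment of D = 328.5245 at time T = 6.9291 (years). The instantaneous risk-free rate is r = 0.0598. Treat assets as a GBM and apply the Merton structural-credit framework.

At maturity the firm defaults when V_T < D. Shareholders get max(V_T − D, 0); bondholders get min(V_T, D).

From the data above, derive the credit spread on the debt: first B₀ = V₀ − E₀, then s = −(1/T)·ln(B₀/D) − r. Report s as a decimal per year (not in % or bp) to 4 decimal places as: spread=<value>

spread=0.0427

With assets at 534.3805 and a single debt payment of 328.5245 at 6.9291 years:
d₁ = [ln(V₀/D) + (r + σ²/2)T] / (σ√T)
   = [ln(534.3805/328.5245) + (0.0598 + 0.5·0.4879²)·6.9291] / (0.4879·√6.9291)
   = [0.486497 + 1.239084] / 1.284308 = 1.343588
d₂ = d₁ − σ√T = 1.343588 − 1.284308 = 0.059280
N(d₁) = 0.910459,  N(d₂) = 0.523635,  e^(−rT) = 0.660763
E₀ = V₀·N(d₁) − D·e^(−rT)·N(d₂)
   = 534.3805·0.910459 − 328.5245·0.660763·0.523635 = 372.862528
B₀ = V₀ − E₀ = 534.3805 − 372.862528 = 161.517972
spread = −(1/T)·ln(B₀/D) − r = −(1/6.9291)·ln(161.517972/328.5245) − 0.0598 = 0.04266569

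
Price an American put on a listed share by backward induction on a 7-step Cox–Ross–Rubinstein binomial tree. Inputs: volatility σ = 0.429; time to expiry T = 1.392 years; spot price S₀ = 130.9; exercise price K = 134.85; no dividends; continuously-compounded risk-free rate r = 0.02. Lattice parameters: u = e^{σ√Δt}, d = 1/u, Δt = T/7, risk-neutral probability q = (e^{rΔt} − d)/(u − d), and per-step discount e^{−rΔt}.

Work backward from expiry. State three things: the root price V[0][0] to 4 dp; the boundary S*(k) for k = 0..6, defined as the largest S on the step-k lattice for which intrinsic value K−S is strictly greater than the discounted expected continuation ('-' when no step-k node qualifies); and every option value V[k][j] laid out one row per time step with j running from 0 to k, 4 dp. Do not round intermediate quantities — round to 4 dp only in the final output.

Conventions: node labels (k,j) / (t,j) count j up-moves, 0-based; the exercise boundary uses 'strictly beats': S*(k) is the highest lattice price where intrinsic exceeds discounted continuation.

price = 27.5436
boundary = - - - - 60.8986 73.7379 89.2840
tree:
27.5436
37.2013 16.5647
48.6297 24.2492 7.7829
61.2307 34.4142 12.6529 2.1941
73.9514 46.9847 20.1116 4.0996 0.0000
84.5550 61.1121 30.9824 7.6599 0.0000 0.0000
93.3124 73.9514 45.5660 14.3124 0.0000 0.0000 0.0000
100.5449 84.5550 61.1121 26.7423 0.0000 0.0000 0.0000 0.0000

Δt=0.19886  u=1.21083  d=0.82588  q=0.46267  discount=0.99603
step 7 (expiry): payoffs max(K−S,0) = 100.5449 84.5550 61.1121 26.7423 0.0000 0.0000 0.0000 0.0000
step 6: (k=6,j=0): S=41.5376, K−S=93.3124, hold=92.7771 ⇒ V=93.3124 exercise | (k=6,j=1): S=60.8986, K−S=73.9514, hold=73.4161 ⇒ V=73.9514 exercise | (k=6,j=2): S=89.2840, K−S=45.5660, hold=45.0307 ⇒ V=45.5660 exercise | (k=6,j=3): S=130.9000, K−S=3.9500, hold=14.3124 ⇒ V=14.3124 continue | (k=6,j=4): S=191.9136, K−S=0.0000, hold=0.0000 ⇒ V=0.0000 continue | (k=6,j=5): S=281.3660, K−S=0.0000, hold=0.0000 ⇒ V=0.0000 continue | (k=6,j=6): S=412.5130, K−S=0.0000, hold=0.0000 ⇒ V=0.0000 continue  boundary S*=89.2840
step 5: (k=5,j=0): S=50.2950, K−S=84.5550, hold=84.0198 ⇒ V=84.5550 exercise | (k=5,j=1): S=73.7379, K−S=61.1121, hold=60.5769 ⇒ V=61.1121 exercise | (k=5,j=2): S=108.1077, K−S=26.7423, hold=30.9824 ⇒ V=30.9824 continue | (k=5,j=3): S=158.4976, K−S=0.0000, hold=7.6599 ⇒ V=7.6599 continue | (k=5,j=4): S=232.3746, K−S=0.0000, hold=0.0000 ⇒ V=0.0000 continue | (k=5,j=5): S=340.6863, K−S=0.0000, hold=0.0000 ⇒ V=0.0000 continue  boundary S*=73.7379
step 4: (k=4,j=0): S=60.8986, K−S=73.9514, hold=73.4161 ⇒ V=73.9514 exercise | (k=4,j=1): S=89.2840, K−S=45.5660, hold=46.9847 ⇒ V=46.9847 continue | (k=4,j=2): S=130.9000, K−S=3.9500, hold=20.1116 ⇒ V=20.1116 continue | (k=4,j=3): S=191.9136, K−S=0.0000, hold=4.0996 ⇒ V=4.0996 continue | (k=4,j=4): S=281.3660, K−S=0.0000, hold=0.0000 ⇒ V=0.0000 continue  boundary S*=60.8986
step 3: (k=3,j=0): S=73.7379, K−S=61.1121, hold=61.2307 ⇒ V=61.2307 continue | (k=3,j=1): S=108.1077, K−S=26.7423, hold=34.4142 ⇒ V=34.4142 continue | (k=3,j=2): S=158.4976, K−S=0.0000, hold=12.6529 ⇒ V=12.6529 continue | (k=3,j=3): S=232.3746, K−S=0.0000, hold=2.1941 ⇒ V=2.1941 continue  boundary S*=-
step 2: (k=2,j=0): S=89.2840, K−S=45.5660, hold=48.6297 ⇒ V=48.6297 continue | (k=2,j=1): S=130.9000, K−S=3.9500, hold=24.2492 ⇒ V=24.2492 continue | (k=2,j=2): S=191.9136, K−S=0.0000, hold=7.7829 ⇒ V=7.7829 continue  boundary S*=-
step 1: (k=1,j=0): S=108.1077, K−S=26.7423, hold=37.2013 ⇒ V=37.2013 continue | (k=1,j=1): S=158.4976, K−S=0.0000, hold=16.5647 ⇒ V=16.5647 continue  boundary S*=-
step 0: (k=0,j=0): S=130.9000, K−S=3.9500, hold=27.5436 ⇒ V=27.5436 continue  boundary S*=-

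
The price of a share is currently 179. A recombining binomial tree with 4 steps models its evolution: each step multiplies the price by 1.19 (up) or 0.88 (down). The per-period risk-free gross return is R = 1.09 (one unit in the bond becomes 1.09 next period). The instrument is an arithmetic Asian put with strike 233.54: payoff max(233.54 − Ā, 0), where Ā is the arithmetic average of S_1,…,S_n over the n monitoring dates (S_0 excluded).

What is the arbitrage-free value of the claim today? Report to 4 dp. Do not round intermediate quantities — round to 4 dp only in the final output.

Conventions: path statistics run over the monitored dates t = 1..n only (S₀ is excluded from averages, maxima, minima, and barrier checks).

With p* = (R−d)/(u−d) = 0.6774, sum probability × payoff across the paths and divide by R^4.
Enumerate all 2^4 = 16 price paths (U = up ×1.19, D = down ×0.88); each path with k up-moves has probability p*^k·(1−p*)^(4−k).
DDDD: Ā=131.3666, payoff=102.1734, prob=0.010828
UDDD: Ā=177.6435, payoff=55.8965, prob=0.022739
DUDD: Ā=163.7710, payoff=69.7690, prob=0.022739
UUDD: Ā=221.4631, payoff=12.0769, prob=0.047752
DDUD: Ā=151.5632, payoff=81.9768, prob=0.022739
UDUD: Ā=204.9548, payoff=28.5852, prob=0.047752
DUUD: Ā=191.0823, payoff=42.4577, prob=0.047752
UUUD: Ā=258.3954, payoff=0.0000, prob=0.100279
DDDU: Ā=140.8204, payoff=92.7196, prob=0.022739
UDDU: Ā=190.4275, payoff=43.1125, prob=0.047752
DUDU: Ā=176.5550, payoff=56.9850, prob=0.047752
UUDU: Ā=238.7506, payoff=0.0000, prob=0.100279
DDUU: Ā=164.3472, payoff=69.1928, prob=0.047752
UDUU: Ā=222.2423, payoff=11.2977, prob=0.100279
DUUU: Ā=208.3698, payoff=25.1702, prob=0.100279
UUUU: Ā=281.7728, payoff=0.0000, prob=0.210586
Price = Σ prob·payoff / R^4 = 23.646359 / 1.411582 = 16.7517

price = 16.7517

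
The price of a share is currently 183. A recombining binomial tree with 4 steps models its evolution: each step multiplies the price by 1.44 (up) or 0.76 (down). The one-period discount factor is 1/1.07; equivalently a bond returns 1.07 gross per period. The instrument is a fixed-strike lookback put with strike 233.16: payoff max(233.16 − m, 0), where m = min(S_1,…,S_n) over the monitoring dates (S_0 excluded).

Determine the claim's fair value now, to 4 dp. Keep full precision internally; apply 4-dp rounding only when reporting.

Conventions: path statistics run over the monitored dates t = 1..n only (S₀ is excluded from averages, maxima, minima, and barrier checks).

Risk-neutral up-probability p* = (R−d)/(u−d) = (1.07−0.76)/(1.44−0.76) = 0.4559; the claim prices as the p*-weighted sum of path payoffs discounted by R^4.
Enumerate all 2^4 = 16 price paths (U = up ×1.44, D = down ×0.76); each path with k up-moves has probability p*^k·(1−p*)^(4−k).
DDDD: m=61.0528, payoff=172.1072, prob=0.087654
UDDD: m=115.6790, payoff=117.4810, prob=0.073440
DUDD: m=115.6790, payoff=117.4810, prob=0.073440
UUDD: m=219.1812, payoff=13.9788, prob=0.061531
DDUD: m=105.7008, payoff=127.4592, prob=0.073440
UDUD: m=200.2752, payoff=32.8848, prob=0.061531
DUUD: m=139.0800, payoff=94.0800, prob=0.061531
UUUD: m=263.5200, payoff=0.0000, prob=0.051553
DDDU: m=80.3326, payoff=152.8274, prob=0.073440
UDDU: m=152.2092, payoff=80.9508, prob=0.061531
DUDU: m=139.0800, payoff=94.0800, prob=0.061531
UUDU: m=263.5200, payoff=0.0000, prob=0.051553
DDUU: m=105.7008, payoff=127.4592, prob=0.061531
UDUU: m=200.2752, payoff=32.8848, prob=0.051553
DUUU: m=139.0800, payoff=94.0800, prob=0.051553
UUUU: m=263.5200, payoff=0.0000, prob=0.043193
Price = Σ prob·payoff / R^4 = 86.755722 / 1.310796 = 66.1855

price = 66.1855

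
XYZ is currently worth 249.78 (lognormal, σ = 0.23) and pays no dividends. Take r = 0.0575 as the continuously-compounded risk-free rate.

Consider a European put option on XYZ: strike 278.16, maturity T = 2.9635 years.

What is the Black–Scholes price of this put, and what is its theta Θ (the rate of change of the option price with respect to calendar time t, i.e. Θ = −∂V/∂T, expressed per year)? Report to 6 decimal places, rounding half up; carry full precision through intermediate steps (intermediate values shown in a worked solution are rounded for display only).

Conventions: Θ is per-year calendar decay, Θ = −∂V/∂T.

price = 30.875988
Θ = 0.709297

σ√T = 0.23·√2.9635 = 0.395941
d₁ = (ln(S/K) + (r+σ²/2)T) / (σ√T) = (ln(249.78/278.16) + (0.0575+0.23²/2)·2.9635) / 0.395941 = (-0.107616 + 0.248786) / 0.395941 = 0.356543
d₂ = d₁ − σ√T = 0.356543 − 0.395941 = -0.039398
e^{−rT} = 0.843326
N(−d₁) = 0.360717,  N(−d₂) = 0.515713
Put price V = K·e^{−rT}·N(−d₂) − S·N(−d₁) = 120.975891 − 90.099903 = 30.875988
φ(d₁) = (1/√(2π))·e^{−d₁²/2} = 0.374374
Θ = −S·φ(d₁)·σ/(2√T) + r·K·e^{−rT}·N(−d₂) = −6.246816 + 6.956114 = 0.709297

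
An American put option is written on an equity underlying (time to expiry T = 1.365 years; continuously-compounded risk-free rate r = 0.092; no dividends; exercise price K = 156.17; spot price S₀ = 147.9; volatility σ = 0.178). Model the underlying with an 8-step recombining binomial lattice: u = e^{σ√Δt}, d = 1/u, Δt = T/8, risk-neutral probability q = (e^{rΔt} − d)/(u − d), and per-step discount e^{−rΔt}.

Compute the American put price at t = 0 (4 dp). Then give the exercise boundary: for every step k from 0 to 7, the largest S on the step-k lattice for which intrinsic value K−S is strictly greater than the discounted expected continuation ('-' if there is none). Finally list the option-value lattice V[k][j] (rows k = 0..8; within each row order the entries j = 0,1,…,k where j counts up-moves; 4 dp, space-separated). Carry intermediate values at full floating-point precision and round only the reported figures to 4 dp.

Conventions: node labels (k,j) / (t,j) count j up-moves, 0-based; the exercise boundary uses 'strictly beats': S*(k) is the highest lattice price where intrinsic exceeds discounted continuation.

price = 11.0402
boundary = - 137.4157 127.6745 137.4157 127.6745 137.4157 127.6745 137.4157
tree:
11.0402
18.7543 5.9565
28.4955 10.7338 2.7845
37.5461 18.7543 5.4281 1.0155
45.9551 28.4955 10.2753 2.1932 0.2214
53.7680 37.5461 18.7543 4.6376 0.5473 0.0000
61.0271 45.9551 28.4955 9.5257 1.3530 0.0000 0.0000
67.7716 53.7680 37.5461 18.7543 3.3451 0.0000 0.0000 0.0000
74.0380 61.0271 45.9551 28.4955 8.2700 0.0000 0.0000 0.0000 0.0000

Δt=0.17062  u=1.07630  d=0.92911  q=0.58912  discount=0.98443
step 8 (expiry): payoffs max(K−S,0) = 74.0380 61.0271 45.9551 28.4955 8.2700 0.0000 0.0000 0.0000 0.0000
step 7: (k=7,j=0): S=88.3984, K−S=67.7716, hold=65.3393 ⇒ V=67.7716 exercise | (k=7,j=1): S=102.4020, K−S=53.7680, hold=51.3357 ⇒ V=53.7680 exercise | (k=7,j=2): S=118.6239, K−S=37.5461, hold=35.1137 ⇒ V=37.5461 exercise | (k=7,j=3): S=137.4157, K−S=18.7543, hold=16.3220 ⇒ V=18.7543 exercise | (k=7,j=4): S=159.1843, K−S=0.0000, hold=3.3451 ⇒ V=3.3451 continue | (k=7,j=5): S=184.4013, K−S=0.0000, hold=0.0000 ⇒ V=0.0000 continue | (k=7,j=6): S=213.6132, K−S=0.0000, hold=0.0000 ⇒ V=0.0000 continue | (k=7,j=7): S=247.4525, K−S=0.0000, hold=0.0000 ⇒ V=0.0000 continue  boundary S*=137.4157
step 6: (k=6,j=0): S=95.1429, K−S=61.0271, hold=58.5948 ⇒ V=61.0271 exercise | (k=6,j=1): S=110.2149, K−S=45.9551, hold=43.5228 ⇒ V=45.9551 exercise | (k=6,j=2): S=127.6745, K−S=28.4955, hold=26.0631 ⇒ V=28.4955 exercise | (k=6,j=3): S=147.9000, K−S=8.2700, hold=9.5257 ⇒ V=9.5257 continue | (k=6,j=4): S=171.3295, K−S=0.0000, hold=1.3530 ⇒ V=1.3530 continue | (k=6,j=5): S=198.4705, K−S=0.0000, hold=0.0000 ⇒ V=0.0000 continue | (k=6,j=6): S=229.9111, K−S=0.0000, hold=0.0000 ⇒ V=0.0000 continue  boundary S*=127.6745
step 5: (k=5,j=0): S=102.4020, K−S=53.7680, hold=51.3357 ⇒ V=53.7680 exercise | (k=5,j=1): S=118.6239, K−S=37.5461, hold=35.1137 ⇒ V=37.5461 exercise | (k=5,j=2): S=137.4157, K−S=18.7543, hold=17.0503 ⇒ V=18.7543 exercise | (k=5,j=3): S=159.1843, K−S=0.0000, hold=4.6376 ⇒ V=4.6376 continue | (k=5,j=4): S=184.4013, K−S=0.0000, hold=0.5473 ⇒ V=0.5473 continue | (k=5,j=5): S=213.6132, K−S=0.0000, hold=0.0000 ⇒ V=0.0000 continue  boundary S*=137.4157
step 4: (k=4,j=0): S=110.2149, K−S=45.9551, hold=43.5228 ⇒ V=45.9551 exercise | (k=4,j=1): S=127.6745, K−S=28.4955, hold=26.0631 ⇒ V=28.4955 exercise | (k=4,j=2): S=147.9000, K−S=8.2700, hold=10.2753 ⇒ V=10.2753 continue | (k=4,j=3): S=171.3295, K−S=0.0000, hold=2.1932 ⇒ V=2.1932 continue | (k=4,j=4): S=198.4705, K−S=0.0000, hold=0.2214 ⇒ V=0.2214 continue  boundary S*=127.6745
step 3: (k=3,j=0): S=118.6239, K−S=37.5461, hold=35.1137 ⇒ V=37.5461 exercise | (k=3,j=1): S=137.4157, K−S=18.7543, hold=17.4850 ⇒ V=18.7543 exercise | (k=3,j=2): S=159.1843, K−S=0.0000, hold=5.4281 ⇒ V=5.4281 continue | (k=3,j=3): S=184.4013, K−S=0.0000, hold=1.0155 ⇒ V=1.0155 continue  boundary S*=137.4157
step 2: (k=2,j=0): S=127.6745, K−S=28.4955, hold=26.0631 ⇒ V=28.4955 exercise | (k=2,j=1): S=147.9000, K−S=8.2700, hold=10.7338 ⇒ V=10.7338 continue | (k=2,j=2): S=171.3295, K−S=0.0000, hold=2.7845 ⇒ V=2.7845 continue  boundary S*=127.6745
step 1: (k=1,j=0): S=137.4157, K−S=18.7543, hold=17.7509 ⇒ V=18.7543 exercise | (k=1,j=1): S=159.1843, K−S=0.0000, hold=5.9565 ⇒ V=5.9565 continue  boundary S*=137.4157
step 0: (k=0,j=0): S=147.9000, K−S=8.2700, hold=11.0402 ⇒ V=11.0402 continue  boundary S*=-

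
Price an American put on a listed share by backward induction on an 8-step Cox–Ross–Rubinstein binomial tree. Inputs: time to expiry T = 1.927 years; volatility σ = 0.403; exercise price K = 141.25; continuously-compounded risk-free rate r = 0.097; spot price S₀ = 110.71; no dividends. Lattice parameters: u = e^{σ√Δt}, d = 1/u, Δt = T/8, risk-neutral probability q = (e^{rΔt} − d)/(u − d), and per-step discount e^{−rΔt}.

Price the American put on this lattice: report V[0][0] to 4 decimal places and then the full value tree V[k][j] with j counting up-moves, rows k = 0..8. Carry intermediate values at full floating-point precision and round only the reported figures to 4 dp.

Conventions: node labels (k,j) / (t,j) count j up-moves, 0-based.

price = 35.6424
tree:
35.6424
50.4076 23.1129
66.7099 34.6943 13.0606
80.0866 50.4076 21.2103 5.8386
91.0628 66.7099 33.3527 10.5310 1.6024
100.0692 80.0866 50.4076 18.5180 3.3480 0.0000
107.4594 91.0628 66.7099 31.4085 6.9954 0.0000 0.0000
113.5233 100.0692 80.0866 50.4076 14.6164 0.0000 0.0000 0.0000
118.4991 107.4594 91.0628 66.7099 30.5400 0.0000 0.0000 0.0000 0.0000

Δt=0.24088, u=1.21870, d=0.82054, q=0.51009, disc=e^(-rΔt)=0.97691
k=8 terminal: V=max(K-S,0) → 118.4991 107.4594 91.0628 66.7099 30.5400 0.0000 0.0000 0.0000 0.0000
k=7: j=0 S=27.7267 intr=113.5233 cont=110.2613 V=113.5233[EX]; j=1 S=41.1808 intr=100.0692 cont=96.8072 V=100.0692[EX]; j=2 S=61.1634 intr=80.0866 cont=76.8246 V=80.0866[EX]; j=3 S=90.8424 intr=50.4076 cont=47.1456 V=50.4076[EX]; j=4 S=134.9228 intr=6.3272 cont=14.6164 V=14.6164[hold]; j=5 S=200.3928 intr=0.0000 cont=0.0000 V=0.0000[hold]; j=6 S=297.6316 intr=0.0000 cont=0.0000 V=0.0000[hold]; j=7 S=442.0545 intr=0.0000 cont=0.0000 V=0.0000[hold]
k=6: j=0 S=33.7906 intr=107.4594 cont=104.1973 V=107.4594[EX]; j=1 S=50.1872 intr=91.0628 cont=87.8007 V=91.0628[EX]; j=2 S=74.5401 intr=66.7099 cont=63.4479 V=66.7099[EX]; j=3 S=110.7100 intr=30.5400 cont=31.4085 V=31.4085[hold]; j=4 S=164.4310 intr=0.0000 cont=6.9954 V=6.9954[hold]; j=5 S=244.2196 intr=0.0000 cont=0.0000 V=0.0000[hold]; j=6 S=362.7249 intr=0.0000 cont=0.0000 V=0.0000[hold]
k=5: j=0 S=41.1808 intr=100.0692 cont=96.8072 V=100.0692[EX]; j=1 S=61.1634 intr=80.0866 cont=76.8246 V=80.0866[EX]; j=2 S=90.8424 intr=50.4076 cont=47.5784 V=50.4076[EX]; j=3 S=134.9228 intr=6.3272 cont=18.5180 V=18.5180[hold]; j=4 S=200.3928 intr=0.0000 cont=3.3480 V=3.3480[hold]; j=5 S=297.6316 intr=0.0000 cont=0.0000 V=0.0000[hold]
k=4: j=0 S=50.1872 intr=91.0628 cont=87.8007 V=91.0628[EX]; j=1 S=74.5401 intr=66.7099 cont=63.4479 V=66.7099[EX]; j=2 S=110.7100 intr=30.5400 cont=33.3527 V=33.3527[hold]; j=3 S=164.4310 intr=0.0000 cont=10.5310 V=10.5310[hold]; j=4 S=244.2196 intr=0.0000 cont=1.6024 V=1.6024[hold]
k=3: j=0 S=61.1634 intr=80.0866 cont=76.8246 V=80.0866[EX]; j=1 S=90.8424 intr=50.4076 cont=48.5472 V=50.4076[EX]; j=2 S=134.9228 intr=6.3272 cont=21.2103 V=21.2103[hold]; j=3 S=200.3928 intr=0.0000 cont=5.8386 V=5.8386[hold]
k=2: j=0 S=74.5401 intr=66.7099 cont=63.4479 V=66.7099[EX]; j=1 S=110.7100 intr=30.5400 cont=34.6943 V=34.6943[hold]; j=2 S=164.4310 intr=0.0000 cont=13.0606 V=13.0606[hold]
k=1: j=0 S=90.8424 intr=50.4076 cont=49.2157 V=50.4076[EX]; j=1 S=134.9228 intr=6.3272 cont=23.1129 V=23.1129[hold]
k=0: j=0 S=110.7100 intr=30.5400 cont=35.6424 V=35.6424[hold]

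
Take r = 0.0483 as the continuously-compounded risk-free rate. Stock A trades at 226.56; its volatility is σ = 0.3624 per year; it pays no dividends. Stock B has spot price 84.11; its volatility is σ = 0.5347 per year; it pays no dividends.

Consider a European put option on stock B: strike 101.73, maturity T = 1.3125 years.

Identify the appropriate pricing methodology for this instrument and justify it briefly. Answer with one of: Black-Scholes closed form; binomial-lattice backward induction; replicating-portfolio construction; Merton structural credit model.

Key observation: a European-exercise option on stock B struck at 101.73 — a GBM underlying with constant parameters — admits an analytic price: the data contain no early exercise, no discrete tree, no debt structure.

framework: Black-Scholes closed form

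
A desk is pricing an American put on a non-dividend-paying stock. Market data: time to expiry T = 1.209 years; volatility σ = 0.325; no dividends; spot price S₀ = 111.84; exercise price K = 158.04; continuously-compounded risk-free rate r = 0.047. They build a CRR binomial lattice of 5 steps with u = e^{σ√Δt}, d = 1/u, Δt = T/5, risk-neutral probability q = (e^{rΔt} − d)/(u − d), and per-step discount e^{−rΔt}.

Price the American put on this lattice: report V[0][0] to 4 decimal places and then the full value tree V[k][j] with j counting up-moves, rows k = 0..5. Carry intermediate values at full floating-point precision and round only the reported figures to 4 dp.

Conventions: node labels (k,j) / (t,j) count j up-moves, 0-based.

Δt=0.24180, u=1.17329, d=0.85230, q=0.49574, disc=e^(-rΔt)=0.98870
k=5 terminal: V=max(K-S,0) → 107.7400 88.7964 62.7184 26.8191 0.0000 0.0000
k=4: j=0 S=59.0166 intr=99.0234 cont=97.2375 V=99.0234[EX]; j=1 S=81.2429 intr=76.7971 cont=75.0112 V=76.7971[EX]; j=2 S=111.8400 intr=46.2000 cont=44.4141 V=46.2000[EX]; j=3 S=153.9603 intr=4.0797 cont=13.3710 V=13.3710[hold]; j=4 S=211.9436 intr=0.0000 cont=0.0000 V=0.0000[hold]
k=3: j=0 S=69.2436 intr=88.7964 cont=87.0105 V=88.7964[EX]; j=1 S=95.3216 intr=62.7184 cont=60.9325 V=62.7184[EX]; j=2 S=131.2209 intr=26.8191 cont=29.5872 V=29.5872[hold]; j=3 S=180.6403 intr=0.0000 cont=6.6663 V=6.6663[hold]
k=2: j=0 S=81.2429 intr=76.7971 cont=75.0112 V=76.7971[EX]; j=1 S=111.8400 intr=46.2000 cont=45.7709 V=46.2000[EX]; j=2 S=153.9603 intr=4.0797 cont=18.0185 V=18.0185[hold]
k=1: j=0 S=95.3216 intr=62.7184 cont=60.9325 V=62.7184[EX]; j=1 S=131.2209 intr=26.8191 cont=31.8651 V=31.8651[hold]
k=0: j=0 S=111.8400 intr=46.2000 cont=46.8873 V=46.8873[hold]

price = 46.8873
tree:
46.8873
62.7184 31.8651
76.7971 46.2000 18.0185
88.7964 62.7184 29.5872 6.6663
99.0234 76.7971 46.2000 13.3710 0.0000
107.7400 88.7964 62.7184 26.8191 0.0000 0.0000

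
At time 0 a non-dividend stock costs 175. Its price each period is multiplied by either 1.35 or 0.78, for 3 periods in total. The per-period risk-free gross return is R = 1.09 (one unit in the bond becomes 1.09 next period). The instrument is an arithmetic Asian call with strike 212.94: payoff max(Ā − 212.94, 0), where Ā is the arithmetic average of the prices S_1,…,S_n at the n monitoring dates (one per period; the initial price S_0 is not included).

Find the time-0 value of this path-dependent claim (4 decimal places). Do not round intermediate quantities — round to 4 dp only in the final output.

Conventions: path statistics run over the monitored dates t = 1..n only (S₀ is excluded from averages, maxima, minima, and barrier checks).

Under the martingale measure an up-move has probability p* = 0.5439; value the claim as the probability-weighted average of per-path payoffs, discounted 3 periods at R = 1.09.
Enumerate all 2^3 = 8 price paths (U = up ×1.35, D = down ×0.78); each path with k up-moves has probability p*^k·(1−p*)^(3−k).
DDD: Ā=108.6722, payoff=0.0000, prob=0.094906
UDD: Ā=188.0865, payoff=0.0000, prob=0.113158
DUD: Ā=154.8365, payoff=0.0000, prob=0.113158
UUD: Ā=267.9862, payoff=55.0463, prob=0.134919
DDU: Ā=128.9015, payoff=0.0000, prob=0.113158
UDU: Ā=223.0987, payoff=10.1587, prob=0.134919
DUU: Ā=189.8487, payoff=0.0000, prob=0.134919
UUU: Ā=328.5844, payoff=115.6444, prob=0.160865
Price = Σ prob·payoff / R^3 = 27.400462 / 1.295029 = 21.1582

price = 21.1582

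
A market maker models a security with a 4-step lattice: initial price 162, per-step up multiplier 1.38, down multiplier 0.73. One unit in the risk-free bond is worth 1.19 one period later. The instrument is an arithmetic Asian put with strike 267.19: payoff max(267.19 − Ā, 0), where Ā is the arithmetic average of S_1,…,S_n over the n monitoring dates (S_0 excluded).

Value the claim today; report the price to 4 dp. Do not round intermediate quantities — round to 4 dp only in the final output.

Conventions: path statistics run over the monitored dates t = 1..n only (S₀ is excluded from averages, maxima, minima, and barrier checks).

Under the martingale measure an up-move has probability p* = 0.7077; value the claim as the probability-weighted average of per-path payoffs, discounted 4 periods at R = 1.19.
Enumerate all 2^4 = 16 price paths (U = up ×1.38, D = down ×0.73); each path with k up-moves has probability p*^k·(1−p*)^(4−k).
DDDD: Ā=78.4039, payoff=188.7861, prob=0.007301
UDDD: Ā=148.2156, payoff=118.9744, prob=0.017675
DUDD: Ā=121.8906, payoff=145.2994, prob=0.017675
UUDD: Ā=230.4234, payoff=36.7666, prob=0.042793
DDUD: Ā=102.6734, payoff=164.5166, prob=0.017675
UDUD: Ā=194.0949, payoff=73.0951, prob=0.042793
DUUD: Ā=167.7699, payoff=99.4201, prob=0.042793
UUUD: Ā=317.1541, payoff=0.0000, prob=0.103603
DDDU: Ā=88.6448, payoff=178.5452, prob=0.017675
UDDU: Ā=167.5751, payoff=99.6149, prob=0.042793
DUDU: Ā=141.2501, payoff=125.9399, prob=0.042793
UUDU: Ā=267.0207, payoff=0.1693, prob=0.103603
DDUU: Ā=122.0328, payoff=145.1572, prob=0.042793
UDUU: Ā=230.6922, payoff=36.4978, prob=0.103603
DUUU: Ā=204.3672, payoff=62.8228, prob=0.103603
UUUU: Ā=386.3381, payoff=0.0000, prob=0.250829
Price = Σ prob·payoff / R^4 = 47.240015 / 2.005339 = 23.5571

price = 23.5571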